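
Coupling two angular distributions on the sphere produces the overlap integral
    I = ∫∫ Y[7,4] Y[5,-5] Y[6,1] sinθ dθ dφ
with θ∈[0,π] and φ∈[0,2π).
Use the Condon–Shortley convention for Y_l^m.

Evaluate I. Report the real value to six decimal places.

0.173745

m-sum 0 ✓  L=18 even ✓  2≤6≤12 ✓
Π(2lᵢ+1) = 15×11×13 = 2145
triangle coeff Δ(7,5,6) = 1/174594420
Σ_t [1,5]: t=1:−1/4147200 t=2:+1/207360 t=3:−1/82944 t=4:+1/207360 t=5:−1/4147200 = -1/345600
(3j)²=420/46189 [(7 5 6; 0 0 0)], sign=-1
Σ_t [0,0]: t=0:+1/12441600 = 1/12441600
(3j)²=245/12597 [(7 5 6; 4 -5 1)], sign=-1
⇒ 4πI² = 514500/1356277
I = (+1)√(514500/1356277/(4π)) = 0.17374550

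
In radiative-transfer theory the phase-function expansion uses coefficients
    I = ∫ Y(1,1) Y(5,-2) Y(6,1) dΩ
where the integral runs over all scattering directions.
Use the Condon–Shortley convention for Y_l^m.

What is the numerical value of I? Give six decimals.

-0.129207

Checks pass: Σm=0; 12 even; l₃=6∈[4,6].
(2·1+1)(2·5+1)(2·6+1) = 429
Δ: 0! 2! 10! / 13! → 1/858
sum: t=0:+1/14400 = 1/14400
3j²(1 5 6; 0 0 0) = Δ·Π!·Σ² = 6/143  (sign +1)
sum: t=0:+1/60480 = 1/60480
3j²(1 5 6; 1 -2 1) = Δ·Π!·Σ² = 5/429  (sign -1)
combine: 4πI² = 429·6/143·5/429 = 30/143
take √, sign -1: I = -0.12920749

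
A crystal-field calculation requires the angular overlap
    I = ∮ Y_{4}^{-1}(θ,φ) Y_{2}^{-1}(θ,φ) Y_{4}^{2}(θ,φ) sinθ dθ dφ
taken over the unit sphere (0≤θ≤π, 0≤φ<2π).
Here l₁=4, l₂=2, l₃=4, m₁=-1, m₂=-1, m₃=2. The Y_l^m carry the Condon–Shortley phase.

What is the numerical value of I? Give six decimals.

Checks pass: Σm=0; 10 even; l₃=4∈[2,6].
(2·4+1)(2·2+1)(2·4+1) = 405
Δ: 2! 6! 2! / 11! → 1/13860
sum: t=0:+1/192 t=1:−1/36 t=2:+1/192 = -5/288
3j²(4 2 4; 0 0 0) = Δ·Π!·Σ² = 20/693  (sign -1)
sum: t=0:+1/240 t=1:−1/96 = -1/160
3j²(4 2 4; -1 -1 2) = Δ·Π!·Σ² = 27/1540  (sign -1)
combine: 4πI² = 405·20/693·27/1540 = 1215/5929
take √, sign +1: I = 0.12770047

0.127700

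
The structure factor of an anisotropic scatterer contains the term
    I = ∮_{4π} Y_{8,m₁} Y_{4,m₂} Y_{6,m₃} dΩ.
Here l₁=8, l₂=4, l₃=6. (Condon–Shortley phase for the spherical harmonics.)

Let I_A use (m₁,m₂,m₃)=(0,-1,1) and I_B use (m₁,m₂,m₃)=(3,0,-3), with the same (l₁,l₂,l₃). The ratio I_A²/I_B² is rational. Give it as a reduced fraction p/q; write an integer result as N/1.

84/55

Shared (l₁,l₂,l₃)=(8,4,6): N and (l;000)² cancel in I_A²/I_B².
A: Δ = 6!·10!·2!/19! = 1/23279256; Racah Σ t=1..3: t=1:−1/7257600 t=2:+1/829440 t=3:−1/1036800 = 1/9676800; ⇒ 3j(8 4 6; 0 -1 1)² = 15/46189, sgn -1
B: Δ = 6!·10!·2!/19! = 1/23279256; Racah Σ t=2..4: t=2:+1/2903040 t=3:−1/2903040 t=4:+1/34836480 = 1/34836480; ⇒ 3j(8 4 6; 3 0 -3)² = 25/117572, sgn -1
I_A²/I_B² = (15/46189)/(25/117572) = 84/55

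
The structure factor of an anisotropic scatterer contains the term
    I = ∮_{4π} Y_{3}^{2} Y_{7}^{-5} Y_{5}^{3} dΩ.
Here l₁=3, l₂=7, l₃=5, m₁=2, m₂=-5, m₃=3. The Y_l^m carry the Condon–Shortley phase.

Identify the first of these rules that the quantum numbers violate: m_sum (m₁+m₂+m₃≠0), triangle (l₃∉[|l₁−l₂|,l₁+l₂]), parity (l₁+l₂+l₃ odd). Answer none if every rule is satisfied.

azimuthal sum: 2 − 5 + 3 = 0  ✓
4 ≤ 5 ≤ 10 (triangle on l)  ✓
L = 3 + 7 + 5 = 15 (odd)  ✗

parity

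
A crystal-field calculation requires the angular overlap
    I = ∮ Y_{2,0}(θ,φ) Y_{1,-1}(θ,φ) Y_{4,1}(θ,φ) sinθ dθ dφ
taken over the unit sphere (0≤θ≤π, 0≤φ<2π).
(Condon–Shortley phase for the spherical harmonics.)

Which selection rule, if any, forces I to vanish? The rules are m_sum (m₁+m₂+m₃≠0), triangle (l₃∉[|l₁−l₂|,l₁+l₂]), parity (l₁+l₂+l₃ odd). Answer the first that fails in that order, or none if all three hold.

triangle

m₁+m₂+m₃ = 0 − 1 + 1 = 0  ✓
triangle: |2−1|=1 ≤ l₃=4 ≤ 2+1=3  ✗
parity: l₁+l₂+l₃ = 7 is odd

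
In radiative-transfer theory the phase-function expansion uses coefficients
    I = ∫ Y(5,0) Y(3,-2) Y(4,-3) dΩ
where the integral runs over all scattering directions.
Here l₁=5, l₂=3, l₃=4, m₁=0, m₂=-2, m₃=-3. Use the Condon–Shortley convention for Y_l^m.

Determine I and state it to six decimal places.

0 − 2 − 3 = -5 ≠ 0: azimuthal integral kills it; I = 0

0.000000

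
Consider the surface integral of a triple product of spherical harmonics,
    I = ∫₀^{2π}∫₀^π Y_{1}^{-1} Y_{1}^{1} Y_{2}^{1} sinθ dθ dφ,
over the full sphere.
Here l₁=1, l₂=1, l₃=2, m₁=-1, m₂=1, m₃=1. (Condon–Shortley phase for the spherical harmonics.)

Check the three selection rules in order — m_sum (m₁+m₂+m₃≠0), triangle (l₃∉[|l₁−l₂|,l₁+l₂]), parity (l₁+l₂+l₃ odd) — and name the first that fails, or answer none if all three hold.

m₁+m₂+m₃ = -1 + 1 + 1 = 1  ✗
triangle: |1−1|=0 ≤ l₃=2 ≤ 1+1=2
parity: l₁+l₂+l₃ = 4 is even

m_sum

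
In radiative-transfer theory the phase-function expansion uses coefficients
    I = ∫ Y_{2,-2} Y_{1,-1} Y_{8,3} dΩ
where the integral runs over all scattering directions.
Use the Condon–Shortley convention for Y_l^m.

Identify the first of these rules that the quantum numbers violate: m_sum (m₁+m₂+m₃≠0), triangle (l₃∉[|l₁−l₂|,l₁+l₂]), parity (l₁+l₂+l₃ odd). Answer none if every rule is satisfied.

Σmᵢ = 0  ✓
l₃∈[|l₁−l₂|,l₁+l₂]=[1,3], have l₃=8  ✗
Σlᵢ = 11 ⇒ odd

triangle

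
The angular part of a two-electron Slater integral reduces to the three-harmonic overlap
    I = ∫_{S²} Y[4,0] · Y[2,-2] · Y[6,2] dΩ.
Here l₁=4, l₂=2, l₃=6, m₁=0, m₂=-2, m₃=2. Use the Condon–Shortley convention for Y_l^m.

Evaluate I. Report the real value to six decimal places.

Rules hold: Σm=0, L=12 even, 2≤6≤6.
N = 9·5·13 = 585
Δ = 0!·8!·4!/13! = 1/6435
Racah Σ t=0..0: t=0:+1/2304 = 1/2304
⇒ 3j(4 2 6; 0 0 0)² = 5/143, sgn +1
Racah Σ t=0..0: t=0:+1/13824 = 1/13824
⇒ 3j(4 2 6; 0 -2 2)² = 14/1287, sgn +1
4πI² = N·(3j₀)²·(3jₘ)² = 350/1573
I = +1·√(0.222505/4π) = 0.13306527

0.133065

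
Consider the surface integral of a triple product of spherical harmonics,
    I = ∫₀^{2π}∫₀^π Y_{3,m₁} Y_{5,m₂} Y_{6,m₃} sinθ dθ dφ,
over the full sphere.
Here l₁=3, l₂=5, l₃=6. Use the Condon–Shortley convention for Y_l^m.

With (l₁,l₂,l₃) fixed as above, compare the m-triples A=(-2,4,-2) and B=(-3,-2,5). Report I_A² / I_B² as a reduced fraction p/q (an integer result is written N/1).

15/22

l's match ⇒ only the (l;m) 3-j factors differ between A and B.
A: triangle coeff Δ(3,5,6) = 1/675675; Σ_t [1,2]: t=1:−1/967680 t=2:+1/60480 = 1/64512; (3j)²=15/1001 [(3 5 6; -2 4 -2)], sign=+1
B: triangle coeff Δ(3,5,6) = 1/675675; Σ_t [2,2]: t=2:+1/241920 = 1/241920; (3j)²=2/91 [(3 5 6; -3 -2 5)], sign=-1
I_A²/I_B² = (15/1001)/(2/91) = 15/22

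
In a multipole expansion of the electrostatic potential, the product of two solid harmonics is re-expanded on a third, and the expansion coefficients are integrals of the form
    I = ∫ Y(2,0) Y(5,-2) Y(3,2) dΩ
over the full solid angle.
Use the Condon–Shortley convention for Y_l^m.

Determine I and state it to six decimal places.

0.190188

Rules hold: Σm=0, L=10 even, 3≤3≤7.
N = 5·11·7 = 385
Δ = 4!·0!·6!/11! = 1/2310
Racah Σ t=2..2: t=2:+1/144 = 1/144
⇒ 3j(2 5 3; 0 0 0)² = 10/231, sgn -1
Racah Σ t=2..2: t=2:+1/480 = 1/480
⇒ 3j(2 5 3; 0 -2 2)² = 3/110, sgn -1
4πI² = N·(3j₀)²·(3jₘ)² = 5/11
I = +1·√(0.454545/4π) = 0.19018827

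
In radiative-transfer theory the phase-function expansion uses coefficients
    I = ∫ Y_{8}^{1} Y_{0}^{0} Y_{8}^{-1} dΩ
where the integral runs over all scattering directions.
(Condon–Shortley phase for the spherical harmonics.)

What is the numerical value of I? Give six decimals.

m-sum 0 ✓  L=16 even ✓  8≤8≤8 ✓
Π(2lᵢ+1) = 17×1×17 = 289
triangle coeff Δ(8,0,8) = 1/17
Σ_t [0,0]: t=0:+1/1625702400 = 1/1625702400
(3j)²=1/17 [(8 0 8; 0 0 0)], sign=+1
Σ_t [0,0]: t=0:+1/1828915200 = 1/1828915200
(3j)²=1/17 [(8 0 8; 1 0 -1)], sign=-1
⇒ 4πI² = 1/1
I = (-1)√(1/1/(4π)) = -0.28209479

-0.282095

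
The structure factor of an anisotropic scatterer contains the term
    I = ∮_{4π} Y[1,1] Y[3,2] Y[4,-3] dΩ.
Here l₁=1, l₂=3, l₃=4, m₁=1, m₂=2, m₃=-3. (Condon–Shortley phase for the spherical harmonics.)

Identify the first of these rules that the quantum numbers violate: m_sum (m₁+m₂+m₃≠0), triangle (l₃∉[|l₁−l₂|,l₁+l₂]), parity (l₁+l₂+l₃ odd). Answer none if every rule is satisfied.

Σmᵢ = 0  ✓
l₃∈[|l₁−l₂|,l₁+l₂]=[2,4], have l₃=4  ✓
Σlᵢ = 8 ⇒ even  ✓

none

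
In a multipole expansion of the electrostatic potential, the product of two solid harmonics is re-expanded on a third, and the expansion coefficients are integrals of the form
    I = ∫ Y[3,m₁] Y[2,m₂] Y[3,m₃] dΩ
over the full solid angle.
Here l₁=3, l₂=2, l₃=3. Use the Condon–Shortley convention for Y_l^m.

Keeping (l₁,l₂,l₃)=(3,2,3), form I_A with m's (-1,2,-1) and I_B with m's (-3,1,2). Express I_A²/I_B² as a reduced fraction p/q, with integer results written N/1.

Same 3,2,3: normalisation and zero-m 3j drop out of the ratio.
A: Δ: 2! 4! 2! / 9! → 1/3780; sum: t=2:+1/16 = 1/16; 3j²(3 2 3; -1 2 -1) = Δ·Π!·Σ² = 2/35  (sign +1)
B: Δ: 2! 4! 2! / 9! → 1/3780; sum: t=2:+1/48 = 1/48; 3j²(3 2 3; -3 1 2) = Δ·Π!·Σ² = 5/84  (sign -1)
I_A²/I_B² = (2/35)/(5/84) = 24/25

24/25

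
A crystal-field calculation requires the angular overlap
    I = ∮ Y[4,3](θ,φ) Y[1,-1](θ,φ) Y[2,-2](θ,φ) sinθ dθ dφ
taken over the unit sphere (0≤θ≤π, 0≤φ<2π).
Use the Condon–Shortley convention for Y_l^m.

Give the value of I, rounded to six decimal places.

triangle: need 3≤l₃≤5, have 2; I=0

0.000000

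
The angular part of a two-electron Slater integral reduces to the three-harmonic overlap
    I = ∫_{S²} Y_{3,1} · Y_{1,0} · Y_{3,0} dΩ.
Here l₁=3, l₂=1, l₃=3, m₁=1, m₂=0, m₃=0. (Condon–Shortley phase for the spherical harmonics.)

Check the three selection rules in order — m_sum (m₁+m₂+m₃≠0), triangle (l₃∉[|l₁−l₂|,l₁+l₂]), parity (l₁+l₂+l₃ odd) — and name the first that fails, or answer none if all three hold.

m_sum

azimuthal sum: 1 + 0 + 0 = 1  ✗
2 ≤ 3 ≤ 4 (triangle on l)
L = 3 + 1 + 3 = 7 (odd)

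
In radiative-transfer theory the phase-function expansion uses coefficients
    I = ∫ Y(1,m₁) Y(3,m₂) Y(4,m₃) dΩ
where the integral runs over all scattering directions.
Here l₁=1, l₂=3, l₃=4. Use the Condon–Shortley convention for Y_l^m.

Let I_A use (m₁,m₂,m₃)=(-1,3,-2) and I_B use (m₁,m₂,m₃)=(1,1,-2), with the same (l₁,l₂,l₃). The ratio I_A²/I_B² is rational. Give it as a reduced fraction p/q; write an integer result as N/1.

l's match ⇒ only the (l;m) 3-j factors differ between A and B.
A: triangle coeff Δ(1,3,4) = 1/252; Σ_t [0,0]: t=0:+1/1440 = 1/1440; (3j)²=1/252 [(1 3 4; -1 3 -2)], sign=+1
B: triangle coeff Δ(1,3,4) = 1/252; Σ_t [0,0]: t=0:+1/96 = 1/96; (3j)²=5/84 [(1 3 4; 1 1 -2)], sign=+1
I_A²/I_B² = (1/252)/(5/84) = 1/15

1/15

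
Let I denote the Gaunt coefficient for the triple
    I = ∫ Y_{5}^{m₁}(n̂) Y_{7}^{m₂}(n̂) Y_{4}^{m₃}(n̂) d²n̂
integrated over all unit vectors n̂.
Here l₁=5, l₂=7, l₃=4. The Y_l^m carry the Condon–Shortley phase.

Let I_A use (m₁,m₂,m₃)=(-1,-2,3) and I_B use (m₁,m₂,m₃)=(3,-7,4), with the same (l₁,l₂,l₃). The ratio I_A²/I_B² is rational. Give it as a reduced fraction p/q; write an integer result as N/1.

Shared (l₁,l₂,l₃)=(5,7,4): N and (l;000)² cancel in I_A²/I_B².
A: Δ = 8!·2!·6!/17! = 1/6126120; Racah Σ t=4..5: t=4:+1/138240 t=5:−1/518400 = 11/2073600; ⇒ 3j(5 7 4; -1 -2 3)² = 77/4420, sgn -1
B: Δ = 8!·2!·6!/17! = 1/6126120; Racah Σ t=0..0: t=0:+1/58060800 = 1/58060800; ⇒ 3j(5 7 4; 3 -7 4)² = 7/510, sgn +1
I_A²/I_B² = (77/4420)/(7/510) = 33/26

33/26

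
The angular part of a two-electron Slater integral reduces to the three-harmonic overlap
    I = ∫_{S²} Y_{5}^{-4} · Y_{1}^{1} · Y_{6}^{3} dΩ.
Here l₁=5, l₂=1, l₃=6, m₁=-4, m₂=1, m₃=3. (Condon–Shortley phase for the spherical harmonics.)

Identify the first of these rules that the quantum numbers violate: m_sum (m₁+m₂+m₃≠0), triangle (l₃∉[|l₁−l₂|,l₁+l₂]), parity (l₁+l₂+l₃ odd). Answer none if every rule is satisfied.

azimuthal sum: -4 + 1 + 3 = 0  ✓
4 ≤ 6 ≤ 6 (triangle on l)  ✓
L = 5 + 1 + 6 = 12 (even)  ✓

none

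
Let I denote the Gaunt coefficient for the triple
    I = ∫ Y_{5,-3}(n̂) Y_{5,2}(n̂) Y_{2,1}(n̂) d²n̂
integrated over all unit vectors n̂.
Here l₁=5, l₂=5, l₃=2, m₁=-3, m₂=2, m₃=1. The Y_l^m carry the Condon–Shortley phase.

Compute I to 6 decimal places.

-0.161739

Rules hold: Σm=0, L=12 even, 0≤2≤10.
N = 11·11·5 = 605
Δ = 8!·2!·2!/13! = 1/38610
Racah Σ t=3..5: t=3:−1/2880 t=4:+1/576 t=5:−1/2880 = 1/960
⇒ 3j(5 5 2; 0 0 0)² = 10/429, sgn +1
Racah Σ t=6..7: t=6:+1/2880 t=7:−1/10080 = 1/4032
⇒ 3j(5 5 2; -3 2 1)² = 10/429, sgn -1
4πI² = N·(3j₀)²·(3jₘ)² = 500/1521
I = -1·√(0.328731/4π) = -0.16173926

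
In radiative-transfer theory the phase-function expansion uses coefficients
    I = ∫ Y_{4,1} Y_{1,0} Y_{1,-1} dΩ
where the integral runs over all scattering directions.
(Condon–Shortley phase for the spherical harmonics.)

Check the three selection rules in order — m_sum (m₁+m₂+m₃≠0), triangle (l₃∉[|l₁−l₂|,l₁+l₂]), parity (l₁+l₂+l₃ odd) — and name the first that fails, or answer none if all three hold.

m₁+m₂+m₃ = 1 + 0 − 1 = 0  ✓
triangle: |4−1|=3 ≤ l₃=1 ≤ 4+1=5  ✗
parity: l₁+l₂+l₃ = 6 is even

triangle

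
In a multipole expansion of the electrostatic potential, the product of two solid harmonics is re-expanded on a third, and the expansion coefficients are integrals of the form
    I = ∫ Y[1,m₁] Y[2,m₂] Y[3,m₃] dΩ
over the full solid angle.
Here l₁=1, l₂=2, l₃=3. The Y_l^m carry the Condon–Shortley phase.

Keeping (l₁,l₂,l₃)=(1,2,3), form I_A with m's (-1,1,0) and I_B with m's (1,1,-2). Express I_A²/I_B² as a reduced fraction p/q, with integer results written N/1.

Shared (l₁,l₂,l₃)=(1,2,3): N and (l;000)² cancel in I_A²/I_B².
A: Δ = 0!·2!·4!/7! = 1/105; Racah Σ t=0..0: t=0:+1/12 = 1/12; ⇒ 3j(1 2 3; -1 1 0)² = 1/35, sgn -1
B: Δ = 0!·2!·4!/7! = 1/105; Racah Σ t=0..0: t=0:+1/12 = 1/12; ⇒ 3j(1 2 3; 1 1 -2)² = 2/21, sgn -1
I_A²/I_B² = (1/35)/(2/21) = 3/10

3/10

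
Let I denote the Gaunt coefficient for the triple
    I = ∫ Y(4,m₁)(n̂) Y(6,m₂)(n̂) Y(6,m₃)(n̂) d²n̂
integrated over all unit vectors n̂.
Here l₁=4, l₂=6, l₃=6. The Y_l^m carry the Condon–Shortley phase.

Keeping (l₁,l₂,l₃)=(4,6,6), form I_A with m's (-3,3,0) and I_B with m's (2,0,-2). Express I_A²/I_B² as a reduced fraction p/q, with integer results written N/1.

126/121

l's match ⇒ only the (l;m) 3-j factors differ between A and B.
A: triangle coeff Δ(4,6,6) = 1/15315300; Σ_t [3,4]: t=3:−1/207360 t=4:+1/103680 = 1/207360; (3j)²=21/2431 [(4 6 6; -3 3 0)], sign=+1
B: triangle coeff Δ(4,6,6) = 1/15315300; Σ_t [0,2]: t=0:+1/138240 t=1:−1/25920 t=2:+1/55296 = -11/829440; (3j)²=11/1326 [(4 6 6; 2 0 -2)], sign=-1
I_A²/I_B² = (21/2431)/(11/1326) = 126/121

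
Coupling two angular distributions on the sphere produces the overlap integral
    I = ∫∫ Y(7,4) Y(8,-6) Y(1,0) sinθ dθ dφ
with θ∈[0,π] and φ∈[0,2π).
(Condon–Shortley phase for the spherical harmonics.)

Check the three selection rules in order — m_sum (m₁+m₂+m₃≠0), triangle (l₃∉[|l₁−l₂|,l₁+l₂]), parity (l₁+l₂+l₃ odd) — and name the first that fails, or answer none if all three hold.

m_sum

azimuthal sum: 4 − 6 + 0 = -2  ✗
1 ≤ 1 ≤ 15 (triangle on l)
L = 7 + 8 + 1 = 16 (even)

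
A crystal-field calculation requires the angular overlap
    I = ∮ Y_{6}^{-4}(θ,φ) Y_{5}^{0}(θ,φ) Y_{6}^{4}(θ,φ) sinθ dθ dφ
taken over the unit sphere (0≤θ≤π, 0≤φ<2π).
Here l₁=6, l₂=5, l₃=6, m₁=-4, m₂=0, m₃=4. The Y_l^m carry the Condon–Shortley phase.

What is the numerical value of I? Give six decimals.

l₁+l₂+l₃=17 is odd: 3j(l;000)=0 ⇒ I=0

0.000000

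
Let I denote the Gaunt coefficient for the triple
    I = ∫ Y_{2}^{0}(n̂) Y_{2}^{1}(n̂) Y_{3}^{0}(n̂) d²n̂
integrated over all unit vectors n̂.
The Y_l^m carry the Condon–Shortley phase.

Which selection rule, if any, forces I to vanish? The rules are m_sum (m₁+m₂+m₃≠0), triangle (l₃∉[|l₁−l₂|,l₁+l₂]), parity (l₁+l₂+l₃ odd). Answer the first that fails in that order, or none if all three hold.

azimuthal sum: 0 + 1 + 0 = 1  ✗
0 ≤ 3 ≤ 4 (triangle on l)
L = 2 + 2 + 3 = 7 (odd)

m_sum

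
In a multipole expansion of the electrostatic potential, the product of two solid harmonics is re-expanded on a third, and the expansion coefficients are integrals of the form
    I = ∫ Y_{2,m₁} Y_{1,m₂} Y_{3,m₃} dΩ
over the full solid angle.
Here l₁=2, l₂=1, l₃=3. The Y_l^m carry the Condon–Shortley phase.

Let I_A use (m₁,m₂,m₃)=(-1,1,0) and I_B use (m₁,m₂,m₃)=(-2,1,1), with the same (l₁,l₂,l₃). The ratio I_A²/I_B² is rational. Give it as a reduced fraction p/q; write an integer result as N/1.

3/1

l's match ⇒ only the (l;m) 3-j factors differ between A and B.
A: triangle coeff Δ(2,1,3) = 1/105; Σ_t [0,0]: t=0:+1/12 = 1/12; (3j)²=1/35 [(2 1 3; -1 1 0)], sign=-1
B: triangle coeff Δ(2,1,3) = 1/105; Σ_t [0,0]: t=0:+1/48 = 1/48; (3j)²=1/105 [(2 1 3; -2 1 1)], sign=+1
I_A²/I_B² = (1/35)/(1/105) = 3/1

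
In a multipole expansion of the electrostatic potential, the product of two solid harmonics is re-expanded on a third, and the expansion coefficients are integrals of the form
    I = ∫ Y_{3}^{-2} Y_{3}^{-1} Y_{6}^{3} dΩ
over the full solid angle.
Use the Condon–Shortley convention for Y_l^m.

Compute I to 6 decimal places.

-0.230476

Checks pass: Σm=0; 12 even; l₃=6∈[0,6].
(2·3+1)(2·3+1)(2·6+1) = 637
Δ: 0! 6! 6! / 13! → 1/12012
sum: t=0:+1/1296 = 1/1296
3j²(3 3 6; 0 0 0) = Δ·Π!·Σ² = 100/3003  (sign +1)
sum: t=0:+1/5760 = 1/5760
3j²(3 3 6; -2 -1 3) = Δ·Π!·Σ² = 9/286  (sign -1)
combine: 4πI² = 637·100/3003·9/286 = 1050/1573
take √, sign -1: I = -0.23047581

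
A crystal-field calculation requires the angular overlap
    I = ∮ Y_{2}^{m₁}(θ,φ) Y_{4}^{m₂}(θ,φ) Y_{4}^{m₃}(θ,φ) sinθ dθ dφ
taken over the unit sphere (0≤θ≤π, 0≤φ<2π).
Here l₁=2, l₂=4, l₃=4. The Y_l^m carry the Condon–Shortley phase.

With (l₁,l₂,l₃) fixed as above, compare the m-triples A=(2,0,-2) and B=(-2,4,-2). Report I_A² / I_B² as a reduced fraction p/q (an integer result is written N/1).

45/14

Shared (l₁,l₂,l₃)=(2,4,4): N and (l;000)² cancel in I_A²/I_B².
A: Δ = 2!·2!·6!/11! = 1/13860; Racah Σ t=0..0: t=0:+1/192 = 1/192; ⇒ 3j(2 4 4; 2 0 -2)² = 3/77, sgn +1
B: Δ = 2!·2!·6!/11! = 1/13860; Racah Σ t=2..2: t=2:+1/2880 = 1/2880; ⇒ 3j(2 4 4; -2 4 -2)² = 2/165, sgn +1
I_A²/I_B² = (3/77)/(2/165) = 45/14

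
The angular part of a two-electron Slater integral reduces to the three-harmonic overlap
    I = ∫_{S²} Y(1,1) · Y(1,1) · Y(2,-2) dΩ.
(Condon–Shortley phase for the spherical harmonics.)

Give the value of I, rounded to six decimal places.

0.309019

Rules hold: Σm=0, L=4 even, 0≤2≤2.
N = 3·3·5 = 45
Δ = 0!·2!·2!/5! = 1/30
Racah Σ t=0..0: t=0:+1/1 = 1/1
⇒ 3j(1 1 2; 0 0 0)² = 2/15, sgn +1
Racah Σ t=0..0: t=0:+1/4 = 1/4
⇒ 3j(1 1 2; 1 1 -2)² = 1/5, sgn +1
4πI² = N·(3j₀)²·(3jₘ)² = 6/5
I = +1·√(1.2/4π) = 0.30901936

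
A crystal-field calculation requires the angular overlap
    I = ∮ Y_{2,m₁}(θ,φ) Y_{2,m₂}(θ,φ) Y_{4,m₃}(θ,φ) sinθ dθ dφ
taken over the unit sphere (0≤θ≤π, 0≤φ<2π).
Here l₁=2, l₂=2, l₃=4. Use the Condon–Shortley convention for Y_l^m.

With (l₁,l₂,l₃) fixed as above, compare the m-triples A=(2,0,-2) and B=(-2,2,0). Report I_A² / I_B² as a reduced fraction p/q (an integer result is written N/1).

l's match ⇒ only the (l;m) 3-j factors differ between A and B.
A: triangle coeff Δ(2,2,4) = 1/630; Σ_t [0,0]: t=0:+1/96 = 1/96; (3j)²=1/42 [(2 2 4; 2 0 -2)], sign=+1
B: triangle coeff Δ(2,2,4) = 1/630; Σ_t [0,0]: t=0:+1/576 = 1/576; (3j)²=1/630 [(2 2 4; -2 2 0)], sign=+1
I_A²/I_B² = (1/42)/(1/630) = 15/1

15/1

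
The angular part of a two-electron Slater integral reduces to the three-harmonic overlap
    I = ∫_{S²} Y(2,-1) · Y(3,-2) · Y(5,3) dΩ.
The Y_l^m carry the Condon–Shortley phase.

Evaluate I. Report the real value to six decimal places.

-0.253584

Rules hold: Σm=0, L=10 even, 1≤5≤5.
N = 5·7·11 = 385
Δ = 0!·4!·6!/11! = 1/2310
Racah Σ t=0..0: t=0:+1/144 = 1/144
⇒ 3j(2 3 5; 0 0 0)² = 10/231, sgn -1
Racah Σ t=0..0: t=0:+1/720 = 1/720
⇒ 3j(2 3 5; -1 -2 3)² = 8/165, sgn +1
4πI² = N·(3j₀)²·(3jₘ)² = 80/99
I = -1·√(0.808081/4π) = -0.25358436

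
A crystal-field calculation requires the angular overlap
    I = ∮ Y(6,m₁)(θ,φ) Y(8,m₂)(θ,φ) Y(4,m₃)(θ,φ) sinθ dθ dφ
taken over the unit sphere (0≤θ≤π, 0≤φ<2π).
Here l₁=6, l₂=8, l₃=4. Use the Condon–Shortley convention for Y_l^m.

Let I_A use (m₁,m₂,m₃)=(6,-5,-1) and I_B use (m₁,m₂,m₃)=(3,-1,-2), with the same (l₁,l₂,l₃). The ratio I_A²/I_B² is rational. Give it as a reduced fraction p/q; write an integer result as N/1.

62920/112903

Same 6,8,4: normalisation and zero-m 3j drop out of the ratio.
A: Δ: 10! 2! 6! / 19! → 1/23279256; sum: t=0:+1/261273600 = 1/261273600; 3j²(6 8 4; 6 -5 -1) = Δ·Π!·Σ² = 55/6783  (sign -1)
B: Δ: 10! 2! 6! / 19! → 1/23279256; sum: t=1:−1/522547200 t=2:+1/9676800 t=3:−1/2903040 = -127/522547200; 3j²(6 8 4; 3 -1 -2) = Δ·Π!·Σ² = 16129/1108536  (sign -1)
I_A²/I_B² = (55/6783)/(16129/1108536) = 62920/112903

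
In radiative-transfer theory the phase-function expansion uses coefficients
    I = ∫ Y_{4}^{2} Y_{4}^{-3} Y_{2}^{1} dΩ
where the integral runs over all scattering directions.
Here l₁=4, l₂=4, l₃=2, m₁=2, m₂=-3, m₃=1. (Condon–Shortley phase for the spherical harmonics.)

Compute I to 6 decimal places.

-0.187702

m-sum 0 ✓  L=10 even ✓  0≤2≤8 ✓
Π(2lᵢ+1) = 9×9×5 = 405
triangle coeff Δ(4,4,2) = 1/13860
Σ_t [2,4]: t=2:+1/192 t=3:−1/36 t=4:+1/192 = -5/288
(3j)²=20/693 [(4 4 2; 0 0 0)], sign=-1
Σ_t [0,1]: t=0:+1/1440 t=1:−1/240 = -1/288
(3j)²=5/132 [(4 4 2; 2 -3 1)], sign=+1
⇒ 4πI² = 375/847
I = (-1)√(375/847/(4π)) = -0.18770204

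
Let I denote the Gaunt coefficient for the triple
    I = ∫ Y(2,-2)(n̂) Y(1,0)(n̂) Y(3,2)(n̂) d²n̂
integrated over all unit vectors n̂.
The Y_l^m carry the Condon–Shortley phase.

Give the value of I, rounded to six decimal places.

0.184674

Checks pass: Σm=0; 6 even; l₃=3∈[1,3].
(2·2+1)(2·1+1)(2·3+1) = 105
Δ: 0! 4! 2! / 7! → 1/105
sum: t=0:+1/4 = 1/4
3j²(2 1 3; 0 0 0) = Δ·Π!·Σ² = 3/35  (sign -1)
sum: t=0:+1/24 = 1/24
3j²(2 1 3; -2 0 2) = Δ·Π!·Σ² = 1/21  (sign -1)
combine: 4πI² = 105·3/35·1/21 = 3/7
take √, sign +1: I = 0.18467439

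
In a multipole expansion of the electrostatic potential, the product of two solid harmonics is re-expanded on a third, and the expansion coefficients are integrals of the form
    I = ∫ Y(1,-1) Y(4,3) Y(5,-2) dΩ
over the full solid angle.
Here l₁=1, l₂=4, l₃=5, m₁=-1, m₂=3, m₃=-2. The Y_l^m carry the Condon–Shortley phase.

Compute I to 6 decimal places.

m-sum 0 ✓  L=10 even ✓  3≤5≤5 ✓
Π(2lᵢ+1) = 3×9×11 = 297
triangle coeff Δ(1,4,5) = 1/495
Σ_t [0,0]: t=0:+1/576 = 1/576
(3j)²=5/99 [(1 4 5; 0 0 0)], sign=-1
Σ_t [0,0]: t=0:+1/10080 = 1/10080
(3j)²=1/165 [(1 4 5; -1 3 -2)], sign=-1
⇒ 4πI² = 1/11
I = (+1)√(1/11/(4π)) = 0.08505478

0.085055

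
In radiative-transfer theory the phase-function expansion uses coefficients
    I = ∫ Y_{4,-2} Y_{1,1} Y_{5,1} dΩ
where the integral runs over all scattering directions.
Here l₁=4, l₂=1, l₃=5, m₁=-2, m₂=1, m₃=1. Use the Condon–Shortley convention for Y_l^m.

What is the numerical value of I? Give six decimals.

Checks pass: Σm=0; 10 even; l₃=5∈[3,5].
(2·4+1)(2·1+1)(2·5+1) = 297
Δ: 0! 8! 2! / 11! → 1/495
sum: t=0:+1/576 = 1/576
3j²(4 1 5; 0 0 0) = Δ·Π!·Σ² = 5/99  (sign -1)
sum: t=0:+1/2880 = 1/2880
3j²(4 1 5; -2 1 1) = Δ·Π!·Σ² = 2/165  (sign +1)
combine: 4πI² = 297·5/99·2/165 = 2/11
take √, sign -1: I = -0.12028562

-0.120286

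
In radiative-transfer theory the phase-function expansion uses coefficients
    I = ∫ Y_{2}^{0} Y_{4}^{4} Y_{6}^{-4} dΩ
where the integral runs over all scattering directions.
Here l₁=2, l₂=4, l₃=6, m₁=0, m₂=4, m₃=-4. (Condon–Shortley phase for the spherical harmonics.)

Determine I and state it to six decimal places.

0.106690

Checks pass: Σm=0; 12 even; l₃=6∈[2,6].
(2·2+1)(2·4+1)(2·6+1) = 585
Δ: 0! 4! 8! / 13! → 1/6435
sum: t=0:+1/2304 = 1/2304
3j²(2 4 6; 0 0 0) = Δ·Π!·Σ² = 5/143  (sign +1)
sum: t=0:+1/161280 = 1/161280
3j²(2 4 6; 0 4 -4) = Δ·Π!·Σ² = 1/143  (sign +1)
combine: 4πI² = 585·5/143·1/143 = 225/1573
take √, sign +1: I = 0.10668957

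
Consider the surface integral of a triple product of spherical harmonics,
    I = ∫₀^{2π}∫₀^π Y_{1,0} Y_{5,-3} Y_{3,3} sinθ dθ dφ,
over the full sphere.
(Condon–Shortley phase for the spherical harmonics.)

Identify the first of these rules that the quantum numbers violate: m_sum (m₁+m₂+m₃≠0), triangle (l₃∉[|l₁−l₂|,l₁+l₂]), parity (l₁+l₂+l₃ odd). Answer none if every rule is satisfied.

triangle

azimuthal sum: 0 − 3 + 3 = 0  ✓
4 ≤ 3 ≤ 6 (triangle on l)  ✗
L = 1 + 5 + 3 = 9 (odd)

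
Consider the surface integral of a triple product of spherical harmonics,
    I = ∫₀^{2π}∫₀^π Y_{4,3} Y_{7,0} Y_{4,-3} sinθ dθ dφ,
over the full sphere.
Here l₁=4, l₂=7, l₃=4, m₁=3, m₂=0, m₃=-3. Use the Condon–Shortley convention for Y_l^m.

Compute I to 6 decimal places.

0.000000

L=15 odd ⇒ parity kills the (l;000) factor ⇒ I = 0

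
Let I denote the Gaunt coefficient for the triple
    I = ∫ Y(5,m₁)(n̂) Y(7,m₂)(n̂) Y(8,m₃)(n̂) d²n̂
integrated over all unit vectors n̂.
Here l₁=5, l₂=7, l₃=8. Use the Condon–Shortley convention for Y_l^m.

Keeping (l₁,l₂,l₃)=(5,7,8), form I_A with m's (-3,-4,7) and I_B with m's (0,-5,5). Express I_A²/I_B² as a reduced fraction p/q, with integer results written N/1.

36/25

Shared (l₁,l₂,l₃)=(5,7,8): N and (l;000)² cancel in I_A²/I_B².
A: Δ = 4!·6!·10!/21! = 1/814773960; Racah Σ t=2..3: t=2:+1/1045094400 t=3:−1/2612736000 = 1/1741824000; ⇒ 3j(5 7 8; -3 -4 7)² = 33/3230, sgn -1
B: Δ = 4!·6!·10!/21! = 1/814773960; Racah Σ t=0..2: t=0:+1/232243200 t=1:−1/104509440 t=2:+1/522547200 = -1/298598400; ⇒ 3j(5 7 8; 0 -5 5)² = 55/7752, sgn +1
I_A²/I_B² = (33/3230)/(55/7752) = 36/25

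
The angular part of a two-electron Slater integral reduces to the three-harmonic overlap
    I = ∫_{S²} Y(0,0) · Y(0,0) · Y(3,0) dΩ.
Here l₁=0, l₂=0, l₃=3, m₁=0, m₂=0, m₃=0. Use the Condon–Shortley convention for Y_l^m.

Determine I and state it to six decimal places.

0.000000

triangle: need 0≤l₃≤0, have 3; I=0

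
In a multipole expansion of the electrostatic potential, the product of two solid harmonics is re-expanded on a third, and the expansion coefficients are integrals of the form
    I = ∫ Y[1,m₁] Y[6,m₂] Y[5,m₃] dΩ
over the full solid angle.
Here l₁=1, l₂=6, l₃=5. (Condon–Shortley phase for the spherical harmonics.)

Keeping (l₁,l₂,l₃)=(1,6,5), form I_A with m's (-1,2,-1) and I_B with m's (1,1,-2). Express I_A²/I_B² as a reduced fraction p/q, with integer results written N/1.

Same 1,6,5: normalisation and zero-m 3j drop out of the ratio.
A: Δ: 2! 0! 10! / 13! → 1/858; sum: t=2:+1/34560 = 1/34560; 3j²(1 6 5; -1 2 -1) = Δ·Π!·Σ² = 14/429  (sign +1)
B: Δ: 2! 0! 10! / 13! → 1/858; sum: t=0:+1/60480 = 1/60480; 3j²(1 6 5; 1 1 -2) = Δ·Π!·Σ² = 5/429  (sign -1)
I_A²/I_B² = (14/429)/(5/429) = 14/5

14/5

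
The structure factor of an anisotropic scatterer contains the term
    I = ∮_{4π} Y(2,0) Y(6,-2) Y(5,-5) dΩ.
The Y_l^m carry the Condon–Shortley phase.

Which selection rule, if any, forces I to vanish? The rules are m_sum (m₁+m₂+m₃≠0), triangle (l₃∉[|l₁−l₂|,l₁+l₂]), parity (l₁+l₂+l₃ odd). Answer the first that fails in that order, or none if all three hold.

m₁+m₂+m₃ = 0 − 2 − 5 = -7  ✗
triangle: |2−6|=4 ≤ l₃=5 ≤ 2+6=8
parity: l₁+l₂+l₃ = 13 is odd

m_sum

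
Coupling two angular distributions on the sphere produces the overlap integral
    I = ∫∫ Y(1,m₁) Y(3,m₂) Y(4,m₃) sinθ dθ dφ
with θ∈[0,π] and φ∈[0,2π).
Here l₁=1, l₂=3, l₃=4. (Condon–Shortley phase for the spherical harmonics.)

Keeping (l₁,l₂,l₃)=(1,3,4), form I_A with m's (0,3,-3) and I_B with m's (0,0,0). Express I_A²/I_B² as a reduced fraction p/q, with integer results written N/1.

Shared (l₁,l₂,l₃)=(1,3,4): N and (l;000)² cancel in I_A²/I_B².
A: Δ = 0!·2!·6!/9! = 1/252; Racah Σ t=0..0: t=0:+1/720 = 1/720; ⇒ 3j(1 3 4; 0 3 -3)² = 1/36, sgn -1
B: Δ = 0!·2!·6!/9! = 1/252; Racah Σ t=0..0: t=0:+1/36 = 1/36; ⇒ 3j(1 3 4; 0 0 0)² = 4/63, sgn +1
I_A²/I_B² = (1/36)/(4/63) = 7/16

7/16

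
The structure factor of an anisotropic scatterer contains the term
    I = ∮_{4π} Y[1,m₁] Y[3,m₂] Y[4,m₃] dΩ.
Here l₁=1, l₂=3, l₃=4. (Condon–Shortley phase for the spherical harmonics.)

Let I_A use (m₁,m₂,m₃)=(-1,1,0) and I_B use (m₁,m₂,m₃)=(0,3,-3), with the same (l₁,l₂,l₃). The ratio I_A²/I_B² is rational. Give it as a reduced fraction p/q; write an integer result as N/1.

6/7

l's match ⇒ only the (l;m) 3-j factors differ between A and B.
A: triangle coeff Δ(1,3,4) = 1/252; Σ_t [0,0]: t=0:+1/96 = 1/96; (3j)²=1/42 [(1 3 4; -1 1 0)], sign=+1
B: triangle coeff Δ(1,3,4) = 1/252; Σ_t [0,0]: t=0:+1/720 = 1/720; (3j)²=1/36 [(1 3 4; 0 3 -3)], sign=-1
I_A²/I_B² = (1/42)/(1/36) = 6/7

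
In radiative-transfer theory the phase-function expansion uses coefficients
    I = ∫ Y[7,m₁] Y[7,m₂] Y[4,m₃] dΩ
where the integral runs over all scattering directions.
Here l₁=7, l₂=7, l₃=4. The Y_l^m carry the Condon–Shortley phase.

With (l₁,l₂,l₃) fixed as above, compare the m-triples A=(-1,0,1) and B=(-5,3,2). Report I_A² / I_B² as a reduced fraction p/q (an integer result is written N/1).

Shared (l₁,l₂,l₃)=(7,7,4): N and (l;000)² cancel in I_A²/I_B².
A: Δ = 10!·4!·4!/19! = 1/58198140; Racah Σ t=4..7: t=4:+1/2488320 t=5:−1/345600 t=6:+1/414720 t=7:−1/4354560 = -1/3225600; ⇒ 3j(7 7 4; -1 0 1)² = 81/92378, sgn +1
B: Δ = 10!·4!·4!/19! = 1/58198140; Racah Σ t=8..10: t=8:+1/7741440 t=9:−1/13063680 t=10:+1/348364800 = 29/522547200; ⇒ 3j(7 7 4; -5 3 2)² = 1682/264537, sgn +1
I_A²/I_B² = (81/92378)/(1682/264537) = 5103/37004

5103/37004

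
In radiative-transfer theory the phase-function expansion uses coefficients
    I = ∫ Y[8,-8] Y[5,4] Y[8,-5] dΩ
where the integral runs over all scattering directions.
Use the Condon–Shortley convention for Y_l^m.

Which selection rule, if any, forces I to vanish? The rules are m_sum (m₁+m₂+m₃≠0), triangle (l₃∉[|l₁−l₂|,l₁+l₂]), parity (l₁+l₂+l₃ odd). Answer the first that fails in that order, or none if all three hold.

m_sum

azimuthal sum: -8 + 4 − 5 = -9  ✗
3 ≤ 8 ≤ 13 (triangle on l)
L = 8 + 5 + 8 = 21 (odd)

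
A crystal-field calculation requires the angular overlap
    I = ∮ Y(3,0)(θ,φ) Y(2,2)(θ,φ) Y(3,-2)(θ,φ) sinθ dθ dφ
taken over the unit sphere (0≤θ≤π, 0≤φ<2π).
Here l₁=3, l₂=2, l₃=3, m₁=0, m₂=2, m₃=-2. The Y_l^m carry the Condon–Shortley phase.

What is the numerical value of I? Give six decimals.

Rules hold: Σm=0, L=8 even, 1≤3≤5.
N = 7·5·7 = 245
Δ = 2!·4!·2!/9! = 1/3780
Racah Σ t=0..2: t=0:+1/24 t=1:−1/4 t=2:+1/24 = -1/6
⇒ 3j(3 2 3; 0 0 0)² = 4/105, sgn +1
Racah Σ t=2..2: t=2:+1/24 = 1/24
⇒ 3j(3 2 3; 0 2 -2)² = 1/21, sgn -1
4πI² = N·(3j₀)²·(3jₘ)² = 4/9
I = -1·√(0.444444/4π) = -0.18806319

-0.188063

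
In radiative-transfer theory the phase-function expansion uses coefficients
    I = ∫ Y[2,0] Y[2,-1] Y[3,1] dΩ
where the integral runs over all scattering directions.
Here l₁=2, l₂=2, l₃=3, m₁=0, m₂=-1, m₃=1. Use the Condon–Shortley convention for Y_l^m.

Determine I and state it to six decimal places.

L=7 odd ⇒ parity kills the (l;000) factor ⇒ I = 0

0.000000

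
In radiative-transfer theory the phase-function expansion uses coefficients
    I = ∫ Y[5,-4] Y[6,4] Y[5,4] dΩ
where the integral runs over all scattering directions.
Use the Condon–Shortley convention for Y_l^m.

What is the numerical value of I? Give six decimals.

0.000000

m-sum = -4 + 4 + 4 = 4 ≠ 0 ⇒ I = 0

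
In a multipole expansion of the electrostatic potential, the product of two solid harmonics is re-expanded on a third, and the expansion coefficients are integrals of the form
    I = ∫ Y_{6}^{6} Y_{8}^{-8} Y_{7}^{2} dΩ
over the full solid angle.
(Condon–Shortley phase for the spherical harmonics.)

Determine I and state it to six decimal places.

0.000000

Σlᵢ=21 odd — θ-integrand is odd under cosθ→−cosθ; I=0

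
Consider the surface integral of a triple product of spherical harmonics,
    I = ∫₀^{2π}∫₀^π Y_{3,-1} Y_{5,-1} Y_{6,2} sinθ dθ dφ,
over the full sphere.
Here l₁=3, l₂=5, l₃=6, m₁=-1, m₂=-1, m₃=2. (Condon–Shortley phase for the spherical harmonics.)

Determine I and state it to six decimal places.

0.134828

Rules hold: Σm=0, L=14 even, 2≤6≤8.
N = 7·11·13 = 1001
Δ = 2!·4!·8!/15! = 1/675675
Racah Σ t=0..2: t=0:+1/8640 t=1:−1/2304 t=2:+1/8640 = -7/34560
⇒ 3j(3 5 6; 0 0 0)² = 7/429, sgn -1
Racah Σ t=0..2: t=0:+1/27648 t=1:−1/4320 t=2:+1/11520 = -1/9216
⇒ 3j(3 5 6; -1 -1 2)² = 2/143, sgn -1
4πI² = N·(3j₀)²·(3jₘ)² = 98/429
I = +1·√(0.228438/4π) = 0.13482780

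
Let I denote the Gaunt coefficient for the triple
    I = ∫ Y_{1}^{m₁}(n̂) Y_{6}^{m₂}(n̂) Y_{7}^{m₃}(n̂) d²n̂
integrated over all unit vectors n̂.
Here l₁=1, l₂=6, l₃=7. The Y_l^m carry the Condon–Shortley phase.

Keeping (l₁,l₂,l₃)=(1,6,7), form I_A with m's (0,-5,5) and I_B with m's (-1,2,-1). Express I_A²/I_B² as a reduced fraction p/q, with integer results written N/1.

8/5

Shared (l₁,l₂,l₃)=(1,6,7): N and (l;000)² cancel in I_A²/I_B².
A: Δ = 0!·2!·12!/15! = 1/1365; Racah Σ t=0..0: t=0:+1/39916800 = 1/39916800; ⇒ 3j(1 6 7; 0 -5 5)² = 8/455, sgn +1
B: Δ = 0!·2!·12!/15! = 1/1365; Racah Σ t=0..0: t=0:+1/1935360 = 1/1935360; ⇒ 3j(1 6 7; -1 2 -1)² = 1/91, sgn +1
I_A²/I_B² = (8/455)/(1/91) = 8/5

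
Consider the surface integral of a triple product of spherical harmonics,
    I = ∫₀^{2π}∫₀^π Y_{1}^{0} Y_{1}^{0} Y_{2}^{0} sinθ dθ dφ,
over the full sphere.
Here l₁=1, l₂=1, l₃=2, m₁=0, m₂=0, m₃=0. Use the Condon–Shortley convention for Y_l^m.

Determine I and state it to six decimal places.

m-sum 0 ✓  L=4 even ✓  0≤2≤2 ✓
Π(2lᵢ+1) = 3×3×5 = 45
triangle coeff Δ(1,1,2) = 1/30
Σ_t [0,0]: t=0:+1/1 = 1/1
(3j)²=2/15 [(1 1 2; 0 0 0)], sign=+1
(m-triple is (0,0,0) — same symbol as above.)
⇒ 4πI² = 4/5
I = (+1)√(4/5/(4π)) = 0.25231325

0.252313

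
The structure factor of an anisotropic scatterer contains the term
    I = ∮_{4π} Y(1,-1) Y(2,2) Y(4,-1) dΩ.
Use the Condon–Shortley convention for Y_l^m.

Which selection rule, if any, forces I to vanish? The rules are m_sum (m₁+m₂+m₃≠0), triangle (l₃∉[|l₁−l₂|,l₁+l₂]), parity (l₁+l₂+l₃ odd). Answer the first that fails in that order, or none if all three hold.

azimuthal sum: -1 + 2 − 1 = 0  ✓
1 ≤ 4 ≤ 3 (triangle on l)  ✗
L = 1 + 2 + 4 = 7 (odd)

triangle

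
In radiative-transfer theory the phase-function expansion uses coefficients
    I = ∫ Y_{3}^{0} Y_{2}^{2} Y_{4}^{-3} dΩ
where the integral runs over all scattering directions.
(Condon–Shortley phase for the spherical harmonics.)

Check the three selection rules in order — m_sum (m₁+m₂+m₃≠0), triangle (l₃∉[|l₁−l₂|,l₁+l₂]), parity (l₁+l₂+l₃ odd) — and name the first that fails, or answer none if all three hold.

m_sum

m₁+m₂+m₃ = 0 + 2 − 3 = -1  ✗
triangle: |3−2|=1 ≤ l₃=4 ≤ 3+2=5
parity: l₁+l₂+l₃ = 9 is odd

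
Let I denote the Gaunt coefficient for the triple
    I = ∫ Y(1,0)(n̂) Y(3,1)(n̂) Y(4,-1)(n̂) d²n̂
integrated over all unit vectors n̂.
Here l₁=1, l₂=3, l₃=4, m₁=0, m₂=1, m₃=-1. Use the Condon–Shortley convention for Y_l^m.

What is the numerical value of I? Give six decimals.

m-sum 0 ✓  L=8 even ✓  2≤4≤4 ✓
Π(2lᵢ+1) = 3×7×9 = 189
triangle coeff Δ(1,3,4) = 1/252
Σ_t [0,0]: t=0:+1/36 = 1/36
(3j)²=4/63 [(1 3 4; 0 0 0)], sign=+1
Σ_t [0,0]: t=0:+1/48 = 1/48
(3j)²=5/84 [(1 3 4; 0 1 -1)], sign=-1
⇒ 4πI² = 5/7
I = (-1)√(5/7/(4π)) = -0.23841361

-0.238414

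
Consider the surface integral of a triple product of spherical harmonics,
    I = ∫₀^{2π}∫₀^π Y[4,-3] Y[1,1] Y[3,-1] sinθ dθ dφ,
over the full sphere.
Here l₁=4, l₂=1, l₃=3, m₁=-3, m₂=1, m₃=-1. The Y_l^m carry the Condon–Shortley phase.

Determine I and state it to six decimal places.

m-sum = -3 + 1 − 1 = -3 ≠ 0 ⇒ I = 0

0.000000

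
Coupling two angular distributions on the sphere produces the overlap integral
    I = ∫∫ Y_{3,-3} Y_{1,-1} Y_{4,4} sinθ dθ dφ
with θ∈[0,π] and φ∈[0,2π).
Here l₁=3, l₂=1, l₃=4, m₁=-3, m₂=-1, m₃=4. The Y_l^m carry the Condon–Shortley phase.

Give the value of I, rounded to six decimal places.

0.325735

m-sum 0 ✓  L=8 even ✓  2≤4≤4 ✓
Π(2lᵢ+1) = 7×3×9 = 189
triangle coeff Δ(3,1,4) = 1/252
Σ_t [0,0]: t=0:+1/36 = 1/36
(3j)²=4/63 [(3 1 4; 0 0 0)], sign=+1
Σ_t [0,0]: t=0:+1/1440 = 1/1440
(3j)²=1/9 [(3 1 4; -3 -1 4)], sign=+1
⇒ 4πI² = 4/3
I = (+1)√(4/3/(4π)) = 0.32573501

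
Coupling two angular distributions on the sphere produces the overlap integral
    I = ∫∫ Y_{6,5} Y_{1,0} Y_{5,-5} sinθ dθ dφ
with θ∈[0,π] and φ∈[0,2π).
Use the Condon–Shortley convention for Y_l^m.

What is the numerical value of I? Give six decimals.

Rules hold: Σm=0, L=12 even, 5≤5≤7.
N = 13·3·11 = 429
Δ = 2!·10!·0!/13! = 1/858
Racah Σ t=1..1: t=1:−1/14400 = -1/14400
⇒ 3j(6 1 5; 0 0 0)² = 6/143, sgn +1
Racah Σ t=1..1: t=1:−1/3628800 = -1/3628800
⇒ 3j(6 1 5; 5 0 -5)² = 1/78, sgn -1
4πI² = N·(3j₀)²·(3jₘ)² = 3/13
I = -1·√(0.230769/4π) = -0.13551395

-0.135514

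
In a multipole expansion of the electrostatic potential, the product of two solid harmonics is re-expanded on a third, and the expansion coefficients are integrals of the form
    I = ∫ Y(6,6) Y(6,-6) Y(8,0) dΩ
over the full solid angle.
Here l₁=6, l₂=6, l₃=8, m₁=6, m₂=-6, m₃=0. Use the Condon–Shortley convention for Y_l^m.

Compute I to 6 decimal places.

0.018005

m-sum 0 ✓  L=20 even ✓  0≤8≤12 ✓
Π(2lᵢ+1) = 13×13×17 = 2873
triangle coeff Δ(6,6,8) = 1/1309458150
Σ_t [0,4]: t=0:+1/49766400 t=1:−1/3110400 t=2:+1/1327104 t=3:−1/3110400 t=4:+1/49766400 = 1/6635520
(3j)²=350/46189 [(6 6 8; 0 0 0)], sign=+1
Σ_t [0,0]: t=0:+1/39016857600 = 1/39016857600
(3j)²=11/58786 [(6 6 8; 6 -6 0)], sign=+1
⇒ 4πI² = 25/6137
I = (+1)√(25/6137/(4π)) = 0.01800475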